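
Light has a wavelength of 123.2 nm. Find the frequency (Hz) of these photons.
2.4334e+15 Hz

Using the wave equation: c = fλ

Solving for frequency:
f = c/λ = (3×10⁸ m/s) / (123.2×10⁻⁹ m)
f = 2.4334e+15 Hz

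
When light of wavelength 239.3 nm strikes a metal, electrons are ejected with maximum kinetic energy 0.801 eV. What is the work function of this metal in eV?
4.38 eV

From Einstein's photoelectric equation: KE_max = hf - φ = hc/λ - φ

Rearranging for φ:
φ = hc/λ - KE_max

Calculate photon energy:
E_photon = hc/λ = 5.1811 eV

Therefore:
φ = 5.1811 - 0.801 = 4.38 eV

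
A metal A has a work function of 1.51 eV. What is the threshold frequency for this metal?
3.6512e+14 Hz

The threshold frequency is when the photon energy equals the work function:
hf₀ = φ

Solving for f₀:
f₀ = φ/h = (1.51 eV × 1.602×10⁻¹⁹ J/eV) / (6.626×10⁻³⁴ J·s)
f₀ = 3.6512e+14 Hz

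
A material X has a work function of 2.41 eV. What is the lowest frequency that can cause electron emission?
5.8274e+14 Hz

The threshold frequency is when the photon energy equals the work function:
hf₀ = φ

Solving for f₀:
f₀ = φ/h = (2.41 eV × 1.602×10⁻¹⁹ J/eV) / (6.626×10⁻³⁴ J·s)
f₀ = 5.8274e+14 Hz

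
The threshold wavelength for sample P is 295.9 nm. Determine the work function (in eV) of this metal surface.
4.19 eV

At the threshold wavelength, photon energy equals work function:
φ = hc/λ₀

Calculating:
φ = (6.626×10⁻³⁴ J·s)(3×10⁸ m/s) / (295.9×10⁻⁹ m)
φ = 4.19 eV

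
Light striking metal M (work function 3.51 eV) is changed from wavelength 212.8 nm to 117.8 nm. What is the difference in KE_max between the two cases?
4.6986 eV

Using Einstein's equation: KE_max = hc/λ - φ

For λ₁ = 212.8 nm:
KE₁ = hc/λ₁ - φ = 5.8263 - 3.51 = 2.3163 eV

For λ₂ = 117.8 nm:
KE₂ = hc/λ₂ - φ = 10.5250 - 3.51 = 7.0150 eV

Change in KE:
ΔKE = KE₂ - KE₁ = 7.0150 - 2.3163 = 4.6986 eV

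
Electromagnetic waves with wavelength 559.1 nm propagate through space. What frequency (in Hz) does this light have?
5.3621e+14 Hz

Using the wave equation: c = fλ

Solving for frequency:
f = c/λ = (3×10⁸ m/s) / (559.1×10⁻⁹ m)
f = 5.3621e+14 Hz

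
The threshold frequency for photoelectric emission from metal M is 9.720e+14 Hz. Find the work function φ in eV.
4.02 eV

At the threshold frequency, photon energy equals work function:
φ = hf₀

Calculating:
φ = (6.626×10⁻³⁴ J·s)(9.720e+14 Hz)
φ = 4.02 eV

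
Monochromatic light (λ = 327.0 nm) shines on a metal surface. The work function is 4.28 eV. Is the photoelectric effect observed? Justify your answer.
No

For photoemission, the photon energy must exceed the work function.

Photon energy: E = hc/λ = 3.7916 eV
Work function: φ = 4.28 eV

Since E_photon (3.7916 eV) < φ (4.28 eV), photoemission will NOT occur.
The threshold wavelength is λ₀ = hc/φ = 289.7 nm.
Since 327.0 nm > 289.7 nm, the photons lack sufficient energy.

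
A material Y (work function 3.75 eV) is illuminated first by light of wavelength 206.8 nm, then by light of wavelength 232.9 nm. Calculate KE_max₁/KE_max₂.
1.4270

Using Einstein's equation: KE_max = hc/λ - φ

For λ₁ = 206.8 nm:
E₁ = hc/λ₁ = 5.9954 eV
KE₁ = E₁ - φ = 5.9954 - 3.75 = 2.2454 eV

For λ₂ = 232.9 nm:
E₂ = hc/λ₂ = 5.3235 eV
KE₂ = E₂ - φ = 5.3235 - 3.75 = 1.5735 eV

Ratio: KE₁/KE₂ = 2.2454/1.5735 = 1.4270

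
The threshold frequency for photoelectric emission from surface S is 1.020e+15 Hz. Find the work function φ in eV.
4.22 eV

At the threshold frequency, photon energy equals work function:
φ = hf₀

Calculating:
φ = (6.626×10⁻³⁴ J·s)(1.020e+15 Hz)
φ = 4.22 eV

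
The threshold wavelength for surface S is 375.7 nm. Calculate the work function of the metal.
3.30 eV

At the threshold wavelength, photon energy equals work function:
φ = hc/λ₀

Calculating:
φ = (6.626×10⁻³⁴ J·s)(3×10⁸ m/s) / (375.7×10⁻⁹ m)
φ = 3.30 eV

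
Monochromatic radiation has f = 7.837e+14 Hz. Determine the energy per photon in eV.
3.2411 eV

Using E = hf:

E = hf = (6.626×10⁻³⁴ J·s)(7.837e+14 Hz)
E = 3.2411 eV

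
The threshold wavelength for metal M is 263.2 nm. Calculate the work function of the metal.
4.71 eV

At the threshold wavelength, photon energy equals work function:
φ = hc/λ₀

Calculating:
φ = (6.626×10⁻³⁴ J·s)(3×10⁸ m/s) / (263.2×10⁻⁹ m)
φ = 4.71 eV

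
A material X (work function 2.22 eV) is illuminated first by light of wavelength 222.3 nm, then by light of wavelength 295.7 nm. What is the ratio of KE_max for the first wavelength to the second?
1.7017

Using Einstein's equation: KE_max = hc/λ - φ

For λ₁ = 222.3 nm:
E₁ = hc/λ₁ = 5.5773 eV
KE₁ = E₁ - φ = 5.5773 - 2.22 = 3.3573 eV

For λ₂ = 295.7 nm:
E₂ = hc/λ₂ = 4.1929 eV
KE₂ = E₂ - φ = 4.1929 - 2.22 = 1.9729 eV

Ratio: KE₁/KE₂ = 3.3573/1.9729 = 1.7017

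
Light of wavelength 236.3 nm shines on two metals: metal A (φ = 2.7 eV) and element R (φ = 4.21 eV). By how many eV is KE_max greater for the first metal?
1.5100 eV

Using KE_max = hc/λ - φ for each metal:

Photon energy: E = hc/λ = 5.2469 eV

For metal A (φ₁ = 2.7 eV):
KE₁ = E - φ₁ = 5.2469 - 2.7 = 2.5469 eV

For element R (φ₂ = 4.21 eV):
KE₂ = E - φ₂ = 5.2469 - 4.21 = 1.0369 eV

Difference:
ΔKE = KE₁ - KE₂ = 2.5469 - 1.0369 = 1.5100 eV

Note: The difference equals the difference in work functions: 4.21 - 2.7 = 1.51 eV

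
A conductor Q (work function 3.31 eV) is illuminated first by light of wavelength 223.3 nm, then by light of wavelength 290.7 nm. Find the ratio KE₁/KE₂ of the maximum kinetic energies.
2.3480

Using Einstein's equation: KE_max = hc/λ - φ

For λ₁ = 223.3 nm:
E₁ = hc/λ₁ = 5.5524 eV
KE₁ = E₁ - φ = 5.5524 - 3.31 = 2.2424 eV

For λ₂ = 290.7 nm:
E₂ = hc/λ₂ = 4.2650 eV
KE₂ = E₂ - φ = 4.2650 - 3.31 = 0.9550 eV

Ratio: KE₁/KE₂ = 2.2424/0.9550 = 2.3480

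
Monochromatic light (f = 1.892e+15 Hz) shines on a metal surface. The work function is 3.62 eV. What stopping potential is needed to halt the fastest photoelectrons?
4.2047 V

The stopping potential V_s satisfies: eV_s = KE_max

First, find KE_max using Einstein's equation:
E_photon = hf = (6.626×10⁻³⁴ J·s)(1.892e+15 Hz) = 7.8247 eV
KE_max = E_photon - φ = 7.8247 - 3.62 = 4.2047 eV

Since eV_s = KE_max:
V_s = KE_max/e = 4.2047 V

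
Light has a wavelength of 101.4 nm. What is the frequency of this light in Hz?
2.9565e+15 Hz

Using the wave equation: c = fλ

Solving for frequency:
f = c/λ = (3×10⁸ m/s) / (101.4×10⁻⁹ m)
f = 2.9565e+15 Hz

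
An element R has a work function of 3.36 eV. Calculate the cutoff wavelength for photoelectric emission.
369.00 nm

The threshold wavelength is when the photon energy equals the work function:
hc/λ₀ = φ

Solving for λ₀:
λ₀ = hc/φ = (6.626×10⁻³⁴ J·s)(3×10⁸ m/s) / (3.36 eV × 1.602×10⁻¹⁹ J/eV)
λ₀ = 369.00 nm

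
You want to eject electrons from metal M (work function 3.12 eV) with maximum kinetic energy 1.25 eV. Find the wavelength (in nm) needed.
283.72 nm

From Einstein's equation: KE_max = hc/λ - φ

Rearranging for λ:
hc/λ = KE_max + φ
λ = hc/(KE_max + φ)

Required photon energy:
E_photon = KE_max + φ = 1.25 + 3.12 = 4.37 eV

Required wavelength:
λ = hc/E_photon = (6.626×10⁻³⁴)(3×10⁸) / (4.37 × 1.602×10⁻¹⁹)
λ = 283.72 nm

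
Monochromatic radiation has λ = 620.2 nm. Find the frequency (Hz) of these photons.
4.8338e+14 Hz

Using the wave equation: c = fλ

Solving for frequency:
f = c/λ = (3×10⁸ m/s) / (620.2×10⁻⁹ m)
f = 4.8338e+14 Hz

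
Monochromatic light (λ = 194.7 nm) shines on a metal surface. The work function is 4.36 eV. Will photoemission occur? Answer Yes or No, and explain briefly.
Yes

For photoemission, the photon energy must exceed the work function.

Photon energy: E = hc/λ = 6.3680 eV
Work function: φ = 4.36 eV

Since E_photon (6.3680 eV) > φ (4.36 eV), photoemission WILL occur.
The threshold wavelength is λ₀ = hc/φ = 284.4 nm.
Since 194.7 nm < 284.4 nm, the light has sufficient energy.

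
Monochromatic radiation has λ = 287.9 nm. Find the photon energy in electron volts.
4.3065 eV

Using E = hf = hc/λ:

E = hc/λ = (6.626×10⁻³⁴ J·s)(3×10⁸ m/s) / (287.9×10⁻⁹ m)
E = 4.3065 eV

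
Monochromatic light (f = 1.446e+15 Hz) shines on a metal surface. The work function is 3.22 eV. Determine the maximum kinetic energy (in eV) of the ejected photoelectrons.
2.7602 eV

Using Einstein's photoelectric equation: KE_max = hf - φ

First, calculate the photon energy:
E_photon = hf = (6.626×10⁻³⁴ J·s)(1.446e+15 Hz)
E_photon = 5.9802 eV

Then, the maximum kinetic energy:
KE_max = E_photon - φ = 5.9802 eV - 3.22 eV = 2.7602 eV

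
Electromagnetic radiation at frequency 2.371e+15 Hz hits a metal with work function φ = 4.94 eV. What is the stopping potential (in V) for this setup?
4.8657 V

The stopping potential V_s satisfies: eV_s = KE_max

First, find KE_max using Einstein's equation:
E_photon = hf = (6.626×10⁻³⁴ J·s)(2.371e+15 Hz) = 9.8057 eV
KE_max = E_photon - φ = 9.8057 - 4.94 = 4.8657 eV

Since eV_s = KE_max:
V_s = KE_max/e = 4.8657 V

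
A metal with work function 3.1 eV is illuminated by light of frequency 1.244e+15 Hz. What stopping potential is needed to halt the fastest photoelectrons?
2.0448 V

The stopping potential V_s satisfies: eV_s = KE_max

First, find KE_max using Einstein's equation:
E_photon = hf = (6.626×10⁻³⁴ J·s)(1.244e+15 Hz) = 5.1448 eV
KE_max = E_photon - φ = 5.1448 - 3.1 = 2.0448 eV

Since eV_s = KE_max:
V_s = KE_max/e = 2.0448 V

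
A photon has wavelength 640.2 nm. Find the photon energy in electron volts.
1.9366 eV

Using E = hf = hc/λ:

E = hc/λ = (6.626×10⁻³⁴ J·s)(3×10⁸ m/s) / (640.2×10⁻⁹ m)
E = 1.9366 eV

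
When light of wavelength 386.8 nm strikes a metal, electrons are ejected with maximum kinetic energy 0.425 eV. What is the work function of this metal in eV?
2.78 eV

From Einstein's photoelectric equation: KE_max = hf - φ = hc/λ - φ

Rearranging for φ:
φ = hc/λ - KE_max

Calculate photon energy:
E_photon = hc/λ = 3.2054 eV

Therefore:
φ = 3.2054 - 0.425 = 2.78 eV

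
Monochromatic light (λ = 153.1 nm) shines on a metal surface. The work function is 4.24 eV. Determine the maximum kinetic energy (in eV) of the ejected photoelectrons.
3.8582 eV

Using Einstein's photoelectric equation: KE_max = hf - φ = hc/λ - φ

First, calculate the photon energy:
E_photon = hc/λ = (6.626×10⁻³⁴ J·s)(3×10⁸ m/s) / (153.1×10⁻⁹ m)
E_photon = 8.0982 eV

Then, the maximum kinetic energy:
KE_max = E_photon - φ = 8.0982 eV - 4.24 eV = 3.8582 eV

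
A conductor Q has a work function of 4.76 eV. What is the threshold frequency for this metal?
1.1510e+15 Hz

The threshold frequency is when the photon energy equals the work function:
hf₀ = φ

Solving for f₀:
f₀ = φ/h = (4.76 eV × 1.602×10⁻¹⁹ J/eV) / (6.626×10⁻³⁴ J·s)
f₀ = 1.1510e+15 Hz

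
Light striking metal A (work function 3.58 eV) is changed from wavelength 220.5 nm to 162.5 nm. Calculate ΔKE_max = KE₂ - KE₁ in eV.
2.0069 eV

Using Einstein's equation: KE_max = hc/λ - φ

For λ₁ = 220.5 nm:
KE₁ = hc/λ₁ - φ = 5.6229 - 3.58 = 2.0429 eV

For λ₂ = 162.5 nm:
KE₂ = hc/λ₂ - φ = 7.6298 - 3.58 = 4.0498 eV

Change in KE:
ΔKE = KE₂ - KE₁ = 4.0498 - 2.0429 = 2.0069 eV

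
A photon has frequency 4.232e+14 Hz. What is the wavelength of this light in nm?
708.39 nm

Using the wave equation: c = fλ

Solving for wavelength:
λ = c/f = (3×10⁸ m/s) / (4.232e+14 Hz)
λ = 708.39 nm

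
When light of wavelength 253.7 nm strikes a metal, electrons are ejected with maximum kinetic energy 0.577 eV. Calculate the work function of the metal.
4.31 eV

From Einstein's photoelectric equation: KE_max = hf - φ = hc/λ - φ

Rearranging for φ:
φ = hc/λ - KE_max

Calculate photon energy:
E_photon = hc/λ = 4.8870 eV

Therefore:
φ = 4.8870 - 0.577 = 4.31 eV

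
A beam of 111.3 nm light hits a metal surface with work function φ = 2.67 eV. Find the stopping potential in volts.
8.4696 V

The stopping potential V_s satisfies: eV_s = KE_max

First, find KE_max using Einstein's equation:
E_photon = hc/λ = 11.1396 eV
KE_max = E_photon - φ = 11.1396 - 2.67 = 8.4696 eV

Since eV_s = KE_max:
V_s = KE_max/e = 8.4696 V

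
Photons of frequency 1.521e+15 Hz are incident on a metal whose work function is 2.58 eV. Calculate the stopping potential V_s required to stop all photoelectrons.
3.7104 V

The stopping potential V_s satisfies: eV_s = KE_max

First, find KE_max using Einstein's equation:
E_photon = hf = (6.626×10⁻³⁴ J·s)(1.521e+15 Hz) = 6.2904 eV
KE_max = E_photon - φ = 6.2904 - 2.58 = 3.7104 eV

Since eV_s = KE_max:
V_s = KE_max/e = 3.7104 V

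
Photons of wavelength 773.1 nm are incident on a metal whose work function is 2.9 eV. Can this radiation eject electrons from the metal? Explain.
No

For photoemission, the photon energy must exceed the work function.

Photon energy: E = hc/λ = 1.6037 eV
Work function: φ = 2.9 eV

Since E_photon (1.6037 eV) < φ (2.9 eV), photoemission will NOT occur.
The threshold wavelength is λ₀ = hc/φ = 427.5 nm.
Since 773.1 nm > 427.5 nm, the photons lack sufficient energy.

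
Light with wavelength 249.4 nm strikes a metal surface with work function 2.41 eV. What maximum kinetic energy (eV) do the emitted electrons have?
2.5613 eV

Using Einstein's photoelectric equation: KE_max = hf - φ = hc/λ - φ

First, calculate the photon energy:
E_photon = hc/λ = (6.626×10⁻³⁴ J·s)(3×10⁸ m/s) / (249.4×10⁻⁹ m)
E_photon = 4.9713 eV

Then, the maximum kinetic energy:
KE_max = E_photon - φ = 4.9713 eV - 2.41 eV = 2.5613 eV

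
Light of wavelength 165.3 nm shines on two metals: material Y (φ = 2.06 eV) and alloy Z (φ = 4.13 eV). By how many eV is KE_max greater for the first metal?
2.0700 eV

Using KE_max = hc/λ - φ for each metal:

Photon energy: E = hc/λ = 7.5006 eV

For material Y (φ₁ = 2.06 eV):
KE₁ = E - φ₁ = 7.5006 - 2.06 = 5.4406 eV

For alloy Z (φ₂ = 4.13 eV):
KE₂ = E - φ₂ = 7.5006 - 4.13 = 3.3706 eV

Difference:
ΔKE = KE₁ - KE₂ = 5.4406 - 3.3706 = 2.0700 eV

Note: The difference equals the difference in work functions: 4.13 - 2.06 = 2.07 eV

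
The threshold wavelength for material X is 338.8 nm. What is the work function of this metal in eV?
3.66 eV

At the threshold wavelength, photon energy equals work function:
φ = hc/λ₀

Calculating:
φ = (6.626×10⁻³⁴ J·s)(3×10⁸ m/s) / (338.8×10⁻⁹ m)
φ = 3.66 eV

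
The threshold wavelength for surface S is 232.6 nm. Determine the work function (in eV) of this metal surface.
5.33 eV

At the threshold wavelength, photon energy equals work function:
φ = hc/λ₀

Calculating:
φ = (6.626×10⁻³⁴ J·s)(3×10⁸ m/s) / (232.6×10⁻⁹ m)
φ = 5.33 eV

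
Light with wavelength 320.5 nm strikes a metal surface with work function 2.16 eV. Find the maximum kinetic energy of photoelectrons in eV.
1.7085 eV

Using Einstein's photoelectric equation: KE_max = hf - φ = hc/λ - φ

First, calculate the photon energy:
E_photon = hc/λ = (6.626×10⁻³⁴ J·s)(3×10⁸ m/s) / (320.5×10⁻⁹ m)
E_photon = 3.8685 eV

Then, the maximum kinetic energy:
KE_max = E_photon - φ = 3.8685 eV - 2.16 eV = 1.7085 eV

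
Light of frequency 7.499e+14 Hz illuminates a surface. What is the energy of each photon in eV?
3.1013 eV

Using E = hf:

E = hf = (6.626×10⁻³⁴ J·s)(7.499e+14 Hz)
E = 3.1013 eV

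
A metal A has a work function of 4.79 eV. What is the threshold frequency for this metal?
1.1582e+15 Hz

The threshold frequency is when the photon energy equals the work function:
hf₀ = φ

Solving for f₀:
f₀ = φ/h = (4.79 eV × 1.602×10⁻¹⁹ J/eV) / (6.626×10⁻³⁴ J·s)
f₀ = 1.1582e+15 Hz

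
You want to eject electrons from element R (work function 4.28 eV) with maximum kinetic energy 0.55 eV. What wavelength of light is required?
256.70 nm

From Einstein's equation: KE_max = hc/λ - φ

Rearranging for λ:
hc/λ = KE_max + φ
λ = hc/(KE_max + φ)

Required photon energy:
E_photon = KE_max + φ = 0.55 + 4.28 = 4.83 eV

Required wavelength:
λ = hc/E_photon = (6.626×10⁻³⁴)(3×10⁸) / (4.83 × 1.602×10⁻¹⁹)
λ = 256.70 nm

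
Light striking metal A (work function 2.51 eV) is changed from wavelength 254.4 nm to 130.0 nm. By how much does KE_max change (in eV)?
4.6637 eV

Using Einstein's equation: KE_max = hc/λ - φ

For λ₁ = 254.4 nm:
KE₁ = hc/λ₁ - φ = 4.8736 - 2.51 = 2.3636 eV

For λ₂ = 130.0 nm:
KE₂ = hc/λ₂ - φ = 9.5372 - 2.51 = 7.0272 eV

Change in KE:
ΔKE = KE₂ - KE₁ = 7.0272 - 2.3636 = 4.6637 eV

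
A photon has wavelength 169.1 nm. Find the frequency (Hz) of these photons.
1.7729e+15 Hz

Using the wave equation: c = fλ

Solving for frequency:
f = c/λ = (3×10⁸ m/s) / (169.1×10⁻⁹ m)
f = 1.7729e+15 Hz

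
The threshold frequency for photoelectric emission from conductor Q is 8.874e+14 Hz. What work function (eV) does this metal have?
3.67 eV

At the threshold frequency, photon energy equals work function:
φ = hf₀

Calculating:
φ = (6.626×10⁻³⁴ J·s)(8.874e+14 Hz)
φ = 3.67 eV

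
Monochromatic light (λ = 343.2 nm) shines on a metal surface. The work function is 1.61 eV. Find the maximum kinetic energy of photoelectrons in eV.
2.0026 eV

Using Einstein's photoelectric equation: KE_max = hf - φ = hc/λ - φ

First, calculate the photon energy:
E_photon = hc/λ = (6.626×10⁻³⁴ J·s)(3×10⁸ m/s) / (343.2×10⁻⁹ m)
E_photon = 3.6126 eV

Then, the maximum kinetic energy:
KE_max = E_photon - φ = 3.6126 eV - 1.61 eV = 2.0026 eV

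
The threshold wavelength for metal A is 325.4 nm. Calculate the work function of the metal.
3.81 eV

At the threshold wavelength, photon energy equals work function:
φ = hc/λ₀

Calculating:
φ = (6.626×10⁻³⁴ J·s)(3×10⁸ m/s) / (325.4×10⁻⁹ m)
φ = 3.81 eV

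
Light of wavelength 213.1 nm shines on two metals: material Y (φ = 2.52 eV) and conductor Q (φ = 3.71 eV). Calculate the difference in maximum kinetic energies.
1.1900 eV

Using KE_max = hc/λ - φ for each metal:

Photon energy: E = hc/λ = 5.8181 eV

For material Y (φ₁ = 2.52 eV):
KE₁ = E - φ₁ = 5.8181 - 2.52 = 3.2981 eV

For conductor Q (φ₂ = 3.71 eV):
KE₂ = E - φ₂ = 5.8181 - 3.71 = 2.1081 eV

Difference:
ΔKE = KE₁ - KE₂ = 3.2981 - 2.1081 = 1.1900 eV

Note: The difference equals the difference in work functions: 3.71 - 2.52 = 1.19 eV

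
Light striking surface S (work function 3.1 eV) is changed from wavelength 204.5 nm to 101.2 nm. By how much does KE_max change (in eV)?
6.1886 eV

Using Einstein's equation: KE_max = hc/λ - φ

For λ₁ = 204.5 nm:
KE₁ = hc/λ₁ - φ = 6.0628 - 3.1 = 2.9628 eV

For λ₂ = 101.2 nm:
KE₂ = hc/λ₂ - φ = 12.2514 - 3.1 = 9.1514 eV

Change in KE:
ΔKE = KE₂ - KE₁ = 9.1514 - 2.9628 = 6.1886 eV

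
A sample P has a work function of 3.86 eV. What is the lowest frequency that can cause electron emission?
9.3334e+14 Hz

The threshold frequency is when the photon energy equals the work function:
hf₀ = φ

Solving for f₀:
f₀ = φ/h = (3.86 eV × 1.602×10⁻¹⁹ J/eV) / (6.626×10⁻³⁴ J·s)
f₀ = 9.3334e+14 Hz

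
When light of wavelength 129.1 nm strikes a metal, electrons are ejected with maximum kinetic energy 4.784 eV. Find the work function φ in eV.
4.82 eV

From Einstein's photoelectric equation: KE_max = hf - φ = hc/λ - φ

Rearranging for φ:
φ = hc/λ - KE_max

Calculate photon energy:
E_photon = hc/λ = 9.6037 eV

Therefore:
φ = 9.6037 - 4.784 = 4.82 eV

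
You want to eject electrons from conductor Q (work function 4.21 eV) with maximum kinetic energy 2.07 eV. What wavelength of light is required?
197.43 nm

From Einstein's equation: KE_max = hc/λ - φ

Rearranging for λ:
hc/λ = KE_max + φ
λ = hc/(KE_max + φ)

Required photon energy:
E_photon = KE_max + φ = 2.07 + 4.21 = 6.28 eV

Required wavelength:
λ = hc/E_photon = (6.626×10⁻³⁴)(3×10⁸) / (6.28 × 1.602×10⁻¹⁹)
λ = 197.43 nm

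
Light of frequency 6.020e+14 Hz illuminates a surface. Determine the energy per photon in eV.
2.4897 eV

Using E = hf:

E = hf = (6.626×10⁻³⁴ J·s)(6.020e+14 Hz)
E = 2.4897 eV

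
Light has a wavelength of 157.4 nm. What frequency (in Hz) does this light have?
1.9047e+15 Hz

Using the wave equation: c = fλ

Solving for frequency:
f = c/λ = (3×10⁸ m/s) / (157.4×10⁻⁹ m)
f = 1.9047e+15 Hz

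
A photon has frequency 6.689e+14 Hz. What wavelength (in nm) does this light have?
448.19 nm

Using the wave equation: c = fλ

Solving for wavelength:
λ = c/f = (3×10⁸ m/s) / (6.689e+14 Hz)
λ = 448.19 nm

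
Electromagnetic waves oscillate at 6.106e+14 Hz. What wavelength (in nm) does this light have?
490.98 nm

Using the wave equation: c = fλ

Solving for wavelength:
λ = c/f = (3×10⁸ m/s) / (6.106e+14 Hz)
λ = 490.98 nm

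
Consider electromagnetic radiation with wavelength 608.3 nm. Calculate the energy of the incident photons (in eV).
2.0382 eV

Using E = hf = hc/λ:

E = hc/λ = (6.626×10⁻³⁴ J·s)(3×10⁸ m/s) / (608.3×10⁻⁹ m)
E = 2.0382 eV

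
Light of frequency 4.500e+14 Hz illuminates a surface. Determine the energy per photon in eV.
1.8611 eV

Using E = hf:

E = hf = (6.626×10⁻³⁴ J·s)(4.500e+14 Hz)
E = 1.8611 eV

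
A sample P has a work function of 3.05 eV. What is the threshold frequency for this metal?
7.3749e+14 Hz

The threshold frequency is when the photon energy equals the work function:
hf₀ = φ

Solving for f₀:
f₀ = φ/h = (3.05 eV × 1.602×10⁻¹⁹ J/eV) / (6.626×10⁻³⁴ J·s)
f₀ = 7.3749e+14 Hz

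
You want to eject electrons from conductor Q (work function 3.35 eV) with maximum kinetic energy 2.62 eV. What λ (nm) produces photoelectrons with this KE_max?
207.68 nm

From Einstein's equation: KE_max = hc/λ - φ

Rearranging for λ:
hc/λ = KE_max + φ
λ = hc/(KE_max + φ)

Required photon energy:
E_photon = KE_max + φ = 2.62 + 3.35 = 5.97 eV

Required wavelength:
λ = hc/E_photon = (6.626×10⁻³⁴)(3×10⁸) / (5.97 × 1.602×10⁻¹⁹)
λ = 207.68 nm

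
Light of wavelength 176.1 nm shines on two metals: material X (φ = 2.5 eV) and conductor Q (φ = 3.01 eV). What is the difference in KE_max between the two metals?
0.5100 eV

Using KE_max = hc/λ - φ for each metal:

Photon energy: E = hc/λ = 7.0406 eV

For material X (φ₁ = 2.5 eV):
KE₁ = E - φ₁ = 7.0406 - 2.5 = 4.5406 eV

For conductor Q (φ₂ = 3.01 eV):
KE₂ = E - φ₂ = 7.0406 - 3.01 = 4.0306 eV

Difference:
ΔKE = KE₁ - KE₂ = 4.5406 - 4.0306 = 0.5100 eV

Note: The difference equals the difference in work functions: 3.01 - 2.5 = 0.51 eV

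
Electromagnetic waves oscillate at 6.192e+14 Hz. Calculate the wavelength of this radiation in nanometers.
484.16 nm

Using the wave equation: c = fλ

Solving for wavelength:
λ = c/f = (3×10⁸ m/s) / (6.192e+14 Hz)
λ = 484.16 nm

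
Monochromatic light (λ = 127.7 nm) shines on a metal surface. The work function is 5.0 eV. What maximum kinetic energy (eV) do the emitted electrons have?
4.7090 eV

Using Einstein's photoelectric equation: KE_max = hf - φ = hc/λ - φ

First, calculate the photon energy:
E_photon = hc/λ = (6.626×10⁻³⁴ J·s)(3×10⁸ m/s) / (127.7×10⁻⁹ m)
E_photon = 9.7090 eV

Then, the maximum kinetic energy:
KE_max = E_photon - φ = 9.7090 eV - 5.0 eV = 4.7090 eV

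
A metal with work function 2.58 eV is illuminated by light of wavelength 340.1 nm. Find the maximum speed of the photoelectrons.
6.1222e+05 m/s

First, find the maximum kinetic energy:
E_photon = hc/λ = 3.6455 eV
KE_max = E_photon - φ = 3.6455 - 2.58 = 1.0655 eV

Convert to Joules: KE_max = 1.0655 × 1.602×10⁻¹⁹ J = 1.7072e-19 J

Then use KE = ½mv² to find velocity:
v = √(2·KE/m) = √(2 × 1.7072e-19 J / 9.109e-31 kg)
v = 6.1222e+05 m/s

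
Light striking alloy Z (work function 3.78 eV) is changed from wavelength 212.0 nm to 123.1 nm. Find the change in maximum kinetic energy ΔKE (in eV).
4.2235 eV

Using Einstein's equation: KE_max = hc/λ - φ

For λ₁ = 212.0 nm:
KE₁ = hc/λ₁ - φ = 5.8483 - 3.78 = 2.0683 eV

For λ₂ = 123.1 nm:
KE₂ = hc/λ₂ - φ = 10.0718 - 3.78 = 6.2918 eV

Change in KE:
ΔKE = KE₂ - KE₁ = 6.2918 - 2.0683 = 4.2235 eV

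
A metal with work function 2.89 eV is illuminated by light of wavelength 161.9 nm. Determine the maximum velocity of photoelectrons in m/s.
1.2951e+06 m/s

First, find the maximum kinetic energy:
E_photon = hc/λ = 7.6581 eV
KE_max = E_photon - φ = 7.6581 - 2.89 = 4.7681 eV

Convert to Joules: KE_max = 4.7681 × 1.602×10⁻¹⁹ J = 7.6393e-19 J

Then use KE = ½mv² to find velocity:
v = √(2·KE/m) = √(2 × 7.6393e-19 J / 9.109e-31 kg)
v = 1.2951e+06 m/s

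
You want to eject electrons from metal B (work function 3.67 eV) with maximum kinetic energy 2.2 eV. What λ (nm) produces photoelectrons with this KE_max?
211.22 nm

From Einstein's equation: KE_max = hc/λ - φ

Rearranging for λ:
hc/λ = KE_max + φ
λ = hc/(KE_max + φ)

Required photon energy:
E_photon = KE_max + φ = 2.2 + 3.67 = 5.87 eV

Required wavelength:
λ = hc/E_photon = (6.626×10⁻³⁴)(3×10⁸) / (5.87 × 1.602×10⁻¹⁹)
λ = 211.22 nm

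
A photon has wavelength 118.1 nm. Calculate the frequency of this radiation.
2.5385e+15 Hz

Using the wave equation: c = fλ

Solving for frequency:
f = c/λ = (3×10⁸ m/s) / (118.1×10⁻⁹ m)
f = 2.5385e+15 Hz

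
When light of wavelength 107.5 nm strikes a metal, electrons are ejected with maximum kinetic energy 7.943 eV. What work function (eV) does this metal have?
3.59 eV

From Einstein's photoelectric equation: KE_max = hf - φ = hc/λ - φ

Rearranging for φ:
φ = hc/λ - KE_max

Calculate photon energy:
E_photon = hc/λ = 11.5334 eV

Therefore:
φ = 11.5334 - 7.943 = 3.59 eV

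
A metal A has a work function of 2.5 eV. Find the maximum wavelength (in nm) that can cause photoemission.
495.94 nm

The threshold wavelength is when the photon energy equals the work function:
hc/λ₀ = φ

Solving for λ₀:
λ₀ = hc/φ = (6.626×10⁻³⁴ J·s)(3×10⁸ m/s) / (2.5 eV × 1.602×10⁻¹⁹ J/eV)
λ₀ = 495.94 nm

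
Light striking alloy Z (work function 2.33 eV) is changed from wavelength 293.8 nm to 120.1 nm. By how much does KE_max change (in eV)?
6.1034 eV

Using Einstein's equation: KE_max = hc/λ - φ

For λ₁ = 293.8 nm:
KE₁ = hc/λ₁ - φ = 4.2200 - 2.33 = 1.8900 eV

For λ₂ = 120.1 nm:
KE₂ = hc/λ₂ - φ = 10.3234 - 2.33 = 7.9934 eV

Change in KE:
ΔKE = KE₂ - KE₁ = 7.9934 - 1.8900 = 6.1034 eV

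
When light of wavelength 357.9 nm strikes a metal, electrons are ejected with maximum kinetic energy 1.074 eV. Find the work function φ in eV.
2.39 eV

From Einstein's photoelectric equation: KE_max = hf - φ = hc/λ - φ

Rearranging for φ:
φ = hc/λ - KE_max

Calculate photon energy:
E_photon = hc/λ = 3.4642 eV

Therefore:
φ = 3.4642 - 1.074 = 2.39 eV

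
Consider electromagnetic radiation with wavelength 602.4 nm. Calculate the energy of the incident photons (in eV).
2.0582 eV

Using E = hf = hc/λ:

E = hc/λ = (6.626×10⁻³⁴ J·s)(3×10⁸ m/s) / (602.4×10⁻⁹ m)
E = 2.0582 eV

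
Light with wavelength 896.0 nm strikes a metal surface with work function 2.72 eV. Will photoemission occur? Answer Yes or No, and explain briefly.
No

For photoemission, the photon energy must exceed the work function.

Photon energy: E = hc/λ = 1.3838 eV
Work function: φ = 2.72 eV

Since E_photon (1.3838 eV) < φ (2.72 eV), photoemission will NOT occur.
The threshold wavelength is λ₀ = hc/φ = 455.8 nm.
Since 896.0 nm > 455.8 nm, the photons lack sufficient energy.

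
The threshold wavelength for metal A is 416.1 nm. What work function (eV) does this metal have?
2.98 eV

At the threshold wavelength, photon energy equals work function:
φ = hc/λ₀

Calculating:
φ = (6.626×10⁻³⁴ J·s)(3×10⁸ m/s) / (416.1×10⁻⁹ m)
φ = 2.98 eV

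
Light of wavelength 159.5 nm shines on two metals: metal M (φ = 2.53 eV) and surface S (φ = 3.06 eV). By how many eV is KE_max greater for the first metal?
0.5300 eV

Using KE_max = hc/λ - φ for each metal:

Photon energy: E = hc/λ = 7.7733 eV

For metal M (φ₁ = 2.53 eV):
KE₁ = E - φ₁ = 7.7733 - 2.53 = 5.2433 eV

For surface S (φ₂ = 3.06 eV):
KE₂ = E - φ₂ = 7.7733 - 3.06 = 4.7133 eV

Difference:
ΔKE = KE₁ - KE₂ = 5.2433 - 4.7133 = 0.5300 eV

Note: The difference equals the difference in work functions: 3.06 - 2.53 = 0.53 eV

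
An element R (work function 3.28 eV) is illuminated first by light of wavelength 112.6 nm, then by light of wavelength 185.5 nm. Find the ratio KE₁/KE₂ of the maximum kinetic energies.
2.2713

Using Einstein's equation: KE_max = hc/λ - φ

For λ₁ = 112.6 nm:
E₁ = hc/λ₁ = 11.0110 eV
KE₁ = E₁ - φ = 11.0110 - 3.28 = 7.7310 eV

For λ₂ = 185.5 nm:
E₂ = hc/λ₂ = 6.6838 eV
KE₂ = E₂ - φ = 6.6838 - 3.28 = 3.4038 eV

Ratio: KE₁/KE₂ = 7.7310/3.4038 = 2.2713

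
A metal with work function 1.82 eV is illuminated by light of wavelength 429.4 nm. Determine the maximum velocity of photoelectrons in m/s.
6.1275e+05 m/s

First, find the maximum kinetic energy:
E_photon = hc/λ = 2.8874 eV
KE_max = E_photon - φ = 2.8874 - 1.82 = 1.0674 eV

Convert to Joules: KE_max = 1.0674 × 1.602×10⁻¹⁹ J = 1.7101e-19 J

Then use KE = ½mv² to find velocity:
v = √(2·KE/m) = √(2 × 1.7101e-19 J / 9.109e-31 kg)
v = 6.1275e+05 m/s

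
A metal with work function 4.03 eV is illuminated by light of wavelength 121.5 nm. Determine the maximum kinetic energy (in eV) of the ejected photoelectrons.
6.1745 eV

Using Einstein's photoelectric equation: KE_max = hf - φ = hc/λ - φ

First, calculate the photon energy:
E_photon = hc/λ = (6.626×10⁻³⁴ J·s)(3×10⁸ m/s) / (121.5×10⁻⁹ m)
E_photon = 10.2045 eV

Then, the maximum kinetic energy:
KE_max = E_photon - φ = 10.2045 eV - 4.03 eV = 6.1745 eV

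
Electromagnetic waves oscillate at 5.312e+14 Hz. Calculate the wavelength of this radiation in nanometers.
564.37 nm

Using the wave equation: c = fλ

Solving for wavelength:
λ = c/f = (3×10⁸ m/s) / (5.312e+14 Hz)
λ = 564.37 nm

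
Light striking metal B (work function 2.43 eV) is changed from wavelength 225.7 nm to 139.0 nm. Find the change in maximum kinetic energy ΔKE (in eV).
3.4264 eV

Using Einstein's equation: KE_max = hc/λ - φ

For λ₁ = 225.7 nm:
KE₁ = hc/λ₁ - φ = 5.4933 - 2.43 = 3.0633 eV

For λ₂ = 139.0 nm:
KE₂ = hc/λ₂ - φ = 8.9197 - 2.43 = 6.4897 eV

Change in KE:
ΔKE = KE₂ - KE₁ = 6.4897 - 3.0633 = 3.4264 eV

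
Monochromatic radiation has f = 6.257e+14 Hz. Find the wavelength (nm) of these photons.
479.13 nm

Using the wave equation: c = fλ

Solving for wavelength:
λ = c/f = (3×10⁸ m/s) / (6.257e+14 Hz)
λ = 479.13 nm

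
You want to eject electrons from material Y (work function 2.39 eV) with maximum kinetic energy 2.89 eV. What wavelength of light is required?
234.82 nm

From Einstein's equation: KE_max = hc/λ - φ

Rearranging for λ:
hc/λ = KE_max + φ
λ = hc/(KE_max + φ)

Required photon energy:
E_photon = KE_max + φ = 2.89 + 2.39 = 5.28 eV

Required wavelength:
λ = hc/E_photon = (6.626×10⁻³⁴)(3×10⁸) / (5.28 × 1.602×10⁻¹⁹)
λ = 234.82 nm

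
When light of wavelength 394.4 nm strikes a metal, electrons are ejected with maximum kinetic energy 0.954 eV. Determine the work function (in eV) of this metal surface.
2.19 eV

From Einstein's photoelectric equation: KE_max = hf - φ = hc/λ - φ

Rearranging for φ:
φ = hc/λ - KE_max

Calculate photon energy:
E_photon = hc/λ = 3.1436 eV

Therefore:
φ = 3.1436 - 0.954 = 2.19 eV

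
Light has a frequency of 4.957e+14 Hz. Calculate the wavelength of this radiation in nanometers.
604.79 nm

Using the wave equation: c = fλ

Solving for wavelength:
λ = c/f = (3×10⁸ m/s) / (4.957e+14 Hz)
λ = 604.79 nm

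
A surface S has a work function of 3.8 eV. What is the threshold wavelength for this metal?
326.27 nm

The threshold wavelength is when the photon energy equals the work function:
hc/λ₀ = φ

Solving for λ₀:
λ₀ = hc/φ = (6.626×10⁻³⁴ J·s)(3×10⁸ m/s) / (3.8 eV × 1.602×10⁻¹⁹ J/eV)
λ₀ = 326.27 nm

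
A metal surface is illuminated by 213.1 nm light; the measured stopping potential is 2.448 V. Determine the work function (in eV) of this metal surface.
3.37 eV

The stopping potential gives the maximum kinetic energy: KE_max = eV_s = 2.448 eV

From Einstein's photoelectric equation: KE_max = hc/λ - φ
Rearranging: φ = hc/λ - KE_max

Calculate photon energy:
E_photon = hc/λ = (6.626×10⁻³⁴ J·s)(3×10⁸ m/s) / (213.1×10⁻⁹ m) = 5.8181 eV

Therefore:
φ = 5.8181 - 2.448 = 3.37 eV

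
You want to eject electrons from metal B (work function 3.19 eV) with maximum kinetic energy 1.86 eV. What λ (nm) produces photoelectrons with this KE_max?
245.51 nm

From Einstein's equation: KE_max = hc/λ - φ

Rearranging for λ:
hc/λ = KE_max + φ
λ = hc/(KE_max + φ)

Required photon energy:
E_photon = KE_max + φ = 1.86 + 3.19 = 5.05 eV

Required wavelength:
λ = hc/E_photon = (6.626×10⁻³⁴)(3×10⁸) / (5.05 × 1.602×10⁻¹⁹)
λ = 245.51 nm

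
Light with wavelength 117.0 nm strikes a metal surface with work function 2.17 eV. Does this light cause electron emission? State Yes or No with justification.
Yes

For photoemission, the photon energy must exceed the work function.

Photon energy: E = hc/λ = 10.5969 eV
Work function: φ = 2.17 eV

Since E_photon (10.5969 eV) > φ (2.17 eV), photoemission WILL occur.
The threshold wavelength is λ₀ = hc/φ = 571.4 nm.
Since 117.0 nm < 571.4 nm, the light has sufficient energy.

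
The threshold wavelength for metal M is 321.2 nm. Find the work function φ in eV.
3.86 eV

At the threshold wavelength, photon energy equals work function:
φ = hc/λ₀

Calculating:
φ = (6.626×10⁻³⁴ J·s)(3×10⁸ m/s) / (321.2×10⁻⁹ m)
φ = 3.86 eV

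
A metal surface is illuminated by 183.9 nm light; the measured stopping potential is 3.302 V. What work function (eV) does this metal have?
3.44 eV

The stopping potential gives the maximum kinetic energy: KE_max = eV_s = 3.302 eV

From Einstein's photoelectric equation: KE_max = hc/λ - φ
Rearranging: φ = hc/λ - KE_max

Calculate photon energy:
E_photon = hc/λ = (6.626×10⁻³⁴ J·s)(3×10⁸ m/s) / (183.9×10⁻⁹ m) = 6.7419 eV

Therefore:
φ = 6.7419 - 3.302 = 3.44 eV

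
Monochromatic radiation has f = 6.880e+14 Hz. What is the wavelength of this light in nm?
435.74 nm

Using the wave equation: c = fλ

Solving for wavelength:
λ = c/f = (3×10⁸ m/s) / (6.880e+14 Hz)
λ = 435.74 nm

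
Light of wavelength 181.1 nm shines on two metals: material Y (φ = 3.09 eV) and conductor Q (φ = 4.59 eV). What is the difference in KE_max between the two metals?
1.5000 eV

Using KE_max = hc/λ - φ for each metal:

Photon energy: E = hc/λ = 6.8462 eV

For material Y (φ₁ = 3.09 eV):
KE₁ = E - φ₁ = 6.8462 - 3.09 = 3.7562 eV

For conductor Q (φ₂ = 4.59 eV):
KE₂ = E - φ₂ = 6.8462 - 4.59 = 2.2562 eV

Difference:
ΔKE = KE₁ - KE₂ = 3.7562 - 2.2562 = 1.5000 eV

Note: The difference equals the difference in work functions: 4.59 - 3.09 = 1.50 eV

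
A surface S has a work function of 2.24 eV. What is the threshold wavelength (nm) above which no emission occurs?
553.50 nm

The threshold wavelength is when the photon energy equals the work function:
hc/λ₀ = φ

Solving for λ₀:
λ₀ = hc/φ = (6.626×10⁻³⁴ J·s)(3×10⁸ m/s) / (2.24 eV × 1.602×10⁻¹⁹ J/eV)
λ₀ = 553.50 nm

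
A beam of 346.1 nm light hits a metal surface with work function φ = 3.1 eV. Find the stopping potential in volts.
0.4823 V

The stopping potential V_s satisfies: eV_s = KE_max

First, find KE_max using Einstein's equation:
E_photon = hc/λ = 3.5823 eV
KE_max = E_photon - φ = 3.5823 - 3.1 = 0.4823 eV

Since eV_s = KE_max:
V_s = KE_max/e = 0.4823 V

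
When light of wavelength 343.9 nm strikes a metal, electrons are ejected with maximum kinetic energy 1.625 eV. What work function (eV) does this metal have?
1.98 eV

From Einstein's photoelectric equation: KE_max = hf - φ = hc/λ - φ

Rearranging for φ:
φ = hc/λ - KE_max

Calculate photon energy:
E_photon = hc/λ = 3.6052 eV

Therefore:
φ = 3.6052 - 1.625 = 1.98 eV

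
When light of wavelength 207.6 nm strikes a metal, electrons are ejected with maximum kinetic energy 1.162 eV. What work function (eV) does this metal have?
4.81 eV

From Einstein's photoelectric equation: KE_max = hf - φ = hc/λ - φ

Rearranging for φ:
φ = hc/λ - KE_max

Calculate photon energy:
E_photon = hc/λ = 5.9723 eV

Therefore:
φ = 5.9723 - 1.162 = 4.81 eV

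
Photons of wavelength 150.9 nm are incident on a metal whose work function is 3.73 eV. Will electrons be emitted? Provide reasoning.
Yes

For photoemission, the photon energy must exceed the work function.

Photon energy: E = hc/λ = 8.2163 eV
Work function: φ = 3.73 eV

Since E_photon (8.2163 eV) > φ (3.73 eV), photoemission WILL occur.
The threshold wavelength is λ₀ = hc/φ = 332.4 nm.
Since 150.9 nm < 332.4 nm, the light has sufficient energy.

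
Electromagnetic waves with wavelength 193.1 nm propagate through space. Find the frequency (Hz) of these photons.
1.5525e+15 Hz

Using the wave equation: c = fλ

Solving for frequency:
f = c/λ = (3×10⁸ m/s) / (193.1×10⁻⁹ m)
f = 1.5525e+15 Hz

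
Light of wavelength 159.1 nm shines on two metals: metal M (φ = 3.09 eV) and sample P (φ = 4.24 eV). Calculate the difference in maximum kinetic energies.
1.1500 eV

Using KE_max = hc/λ - φ for each metal:

Photon energy: E = hc/λ = 7.7928 eV

For metal M (φ₁ = 3.09 eV):
KE₁ = E - φ₁ = 7.7928 - 3.09 = 4.7028 eV

For sample P (φ₂ = 4.24 eV):
KE₂ = E - φ₂ = 7.7928 - 4.24 = 3.5528 eV

Difference:
ΔKE = KE₁ - KE₂ = 4.7028 - 3.5528 = 1.1500 eV

Note: The difference equals the difference in work functions: 4.24 - 3.09 = 1.15 eV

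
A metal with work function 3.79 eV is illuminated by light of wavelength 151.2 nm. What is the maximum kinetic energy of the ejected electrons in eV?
4.4100 eV

Using Einstein's photoelectric equation: KE_max = hf - φ = hc/λ - φ

First, calculate the photon energy:
E_photon = hc/λ = (6.626×10⁻³⁴ J·s)(3×10⁸ m/s) / (151.2×10⁻⁹ m)
E_photon = 8.2000 eV

Then, the maximum kinetic energy:
KE_max = E_photon - φ = 8.2000 eV - 3.79 eV = 4.4100 eV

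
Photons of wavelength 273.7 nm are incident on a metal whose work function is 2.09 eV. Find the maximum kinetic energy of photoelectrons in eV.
2.4399 eV

Using Einstein's photoelectric equation: KE_max = hf - φ = hc/λ - φ

First, calculate the photon energy:
E_photon = hc/λ = (6.626×10⁻³⁴ J·s)(3×10⁸ m/s) / (273.7×10⁻⁹ m)
E_photon = 4.5299 eV

Then, the maximum kinetic energy:
KE_max = E_photon - φ = 4.5299 eV - 2.09 eV = 2.4399 eV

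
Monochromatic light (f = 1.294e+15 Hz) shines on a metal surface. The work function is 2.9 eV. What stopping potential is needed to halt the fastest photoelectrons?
2.4516 V

The stopping potential V_s satisfies: eV_s = KE_max

First, find KE_max using Einstein's equation:
E_photon = hf = (6.626×10⁻³⁴ J·s)(1.294e+15 Hz) = 5.3516 eV
KE_max = E_photon - φ = 5.3516 - 2.9 = 2.4516 eV

Since eV_s = KE_max:
V_s = KE_max/e = 2.4516 V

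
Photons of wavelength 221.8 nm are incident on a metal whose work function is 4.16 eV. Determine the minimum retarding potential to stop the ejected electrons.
1.4299 V

The stopping potential V_s satisfies: eV_s = KE_max

First, find KE_max using Einstein's equation:
E_photon = hc/λ = 5.5899 eV
KE_max = E_photon - φ = 5.5899 - 4.16 = 1.4299 eV

Since eV_s = KE_max:
V_s = KE_max/e = 1.4299 V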